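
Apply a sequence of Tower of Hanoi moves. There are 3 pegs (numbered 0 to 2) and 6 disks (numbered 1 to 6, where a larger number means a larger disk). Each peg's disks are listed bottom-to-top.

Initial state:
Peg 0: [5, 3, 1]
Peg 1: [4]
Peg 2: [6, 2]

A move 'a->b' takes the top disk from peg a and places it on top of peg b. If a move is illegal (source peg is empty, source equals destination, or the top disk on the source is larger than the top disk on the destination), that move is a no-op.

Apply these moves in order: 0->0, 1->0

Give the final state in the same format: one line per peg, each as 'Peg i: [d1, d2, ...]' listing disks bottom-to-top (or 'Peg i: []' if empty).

Answer: Peg 0: [5, 3, 1]
Peg 1: [4]
Peg 2: [6, 2]

Derivation:
After move 1 (0->0):
Peg 0: [5, 3, 1]
Peg 1: [4]
Peg 2: [6, 2]

After move 2 (1->0):
Peg 0: [5, 3, 1]
Peg 1: [4]
Peg 2: [6, 2]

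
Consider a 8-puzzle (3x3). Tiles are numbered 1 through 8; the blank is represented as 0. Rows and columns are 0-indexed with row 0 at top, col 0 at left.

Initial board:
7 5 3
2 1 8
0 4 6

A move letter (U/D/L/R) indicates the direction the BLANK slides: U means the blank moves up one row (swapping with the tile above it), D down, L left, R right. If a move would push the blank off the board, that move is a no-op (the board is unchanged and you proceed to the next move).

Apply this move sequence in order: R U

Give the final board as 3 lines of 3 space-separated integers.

After move 1 (R):
7 5 3
2 1 8
4 0 6

After move 2 (U):
7 5 3
2 0 8
4 1 6

Answer: 7 5 3
2 0 8
4 1 6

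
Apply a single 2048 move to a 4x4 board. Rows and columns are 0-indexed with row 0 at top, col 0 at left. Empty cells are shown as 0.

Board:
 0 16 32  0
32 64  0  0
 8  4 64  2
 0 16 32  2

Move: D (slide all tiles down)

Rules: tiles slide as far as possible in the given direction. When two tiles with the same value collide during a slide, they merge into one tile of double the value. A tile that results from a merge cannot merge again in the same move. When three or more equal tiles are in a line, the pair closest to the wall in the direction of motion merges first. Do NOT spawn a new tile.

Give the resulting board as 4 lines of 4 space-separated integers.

Slide down:
col 0: [0, 32, 8, 0] -> [0, 0, 32, 8]
col 1: [16, 64, 4, 16] -> [16, 64, 4, 16]
col 2: [32, 0, 64, 32] -> [0, 32, 64, 32]
col 3: [0, 0, 2, 2] -> [0, 0, 0, 4]

Answer:  0 16  0  0
 0 64 32  0
32  4 64  0
 8 16 32  4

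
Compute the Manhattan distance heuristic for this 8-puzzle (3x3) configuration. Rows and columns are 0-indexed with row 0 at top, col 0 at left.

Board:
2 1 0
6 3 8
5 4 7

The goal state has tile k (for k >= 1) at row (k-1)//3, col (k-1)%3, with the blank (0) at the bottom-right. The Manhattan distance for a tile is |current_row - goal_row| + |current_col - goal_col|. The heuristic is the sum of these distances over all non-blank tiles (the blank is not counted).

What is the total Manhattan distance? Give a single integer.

Answer: 14

Derivation:
Tile 2: at (0,0), goal (0,1), distance |0-0|+|0-1| = 1
Tile 1: at (0,1), goal (0,0), distance |0-0|+|1-0| = 1
Tile 6: at (1,0), goal (1,2), distance |1-1|+|0-2| = 2
Tile 3: at (1,1), goal (0,2), distance |1-0|+|1-2| = 2
Tile 8: at (1,2), goal (2,1), distance |1-2|+|2-1| = 2
Tile 5: at (2,0), goal (1,1), distance |2-1|+|0-1| = 2
Tile 4: at (2,1), goal (1,0), distance |2-1|+|1-0| = 2
Tile 7: at (2,2), goal (2,0), distance |2-2|+|2-0| = 2
Sum: 1 + 1 + 2 + 2 + 2 + 2 + 2 + 2 = 14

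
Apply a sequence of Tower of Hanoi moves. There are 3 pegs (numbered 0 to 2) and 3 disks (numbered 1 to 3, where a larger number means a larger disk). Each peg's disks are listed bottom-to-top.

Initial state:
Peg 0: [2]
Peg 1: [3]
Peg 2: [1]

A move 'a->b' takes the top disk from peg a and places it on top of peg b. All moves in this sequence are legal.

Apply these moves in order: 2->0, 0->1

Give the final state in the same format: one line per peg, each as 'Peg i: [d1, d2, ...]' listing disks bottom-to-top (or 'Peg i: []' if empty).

After move 1 (2->0):
Peg 0: [2, 1]
Peg 1: [3]
Peg 2: []

After move 2 (0->1):
Peg 0: [2]
Peg 1: [3, 1]
Peg 2: []

Answer: Peg 0: [2]
Peg 1: [3, 1]
Peg 2: []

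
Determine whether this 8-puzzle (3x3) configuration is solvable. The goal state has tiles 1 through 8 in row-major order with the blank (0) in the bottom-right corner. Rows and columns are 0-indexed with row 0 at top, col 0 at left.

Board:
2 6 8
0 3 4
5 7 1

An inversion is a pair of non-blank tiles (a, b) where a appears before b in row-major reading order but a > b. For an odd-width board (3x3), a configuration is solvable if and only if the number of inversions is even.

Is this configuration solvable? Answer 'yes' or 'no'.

Inversions (pairs i<j in row-major order where tile[i] > tile[j] > 0): 14
14 is even, so the puzzle is solvable.

Answer: yes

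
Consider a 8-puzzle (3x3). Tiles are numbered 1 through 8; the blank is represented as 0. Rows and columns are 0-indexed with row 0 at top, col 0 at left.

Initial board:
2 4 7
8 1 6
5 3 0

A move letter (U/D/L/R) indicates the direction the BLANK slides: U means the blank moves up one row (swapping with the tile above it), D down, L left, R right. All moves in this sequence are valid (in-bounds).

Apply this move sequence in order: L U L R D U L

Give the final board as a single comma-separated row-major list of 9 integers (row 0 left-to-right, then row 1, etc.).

Answer: 2, 4, 7, 0, 8, 6, 5, 1, 3

Derivation:
After move 1 (L):
2 4 7
8 1 6
5 0 3

After move 2 (U):
2 4 7
8 0 6
5 1 3

After move 3 (L):
2 4 7
0 8 6
5 1 3

After move 4 (R):
2 4 7
8 0 6
5 1 3

After move 5 (D):
2 4 7
8 1 6
5 0 3

After move 6 (U):
2 4 7
8 0 6
5 1 3

After move 7 (L):
2 4 7
0 8 6
5 1 3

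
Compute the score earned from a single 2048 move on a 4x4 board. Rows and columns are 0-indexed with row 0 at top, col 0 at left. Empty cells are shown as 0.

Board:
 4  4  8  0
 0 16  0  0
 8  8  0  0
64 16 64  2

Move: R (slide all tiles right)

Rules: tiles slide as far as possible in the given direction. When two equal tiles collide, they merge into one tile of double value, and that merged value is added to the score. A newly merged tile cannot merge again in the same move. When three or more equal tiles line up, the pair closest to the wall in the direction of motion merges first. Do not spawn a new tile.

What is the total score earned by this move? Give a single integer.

Slide right:
row 0: [4, 4, 8, 0] -> [0, 0, 8, 8]  score +8 (running 8)
row 1: [0, 16, 0, 0] -> [0, 0, 0, 16]  score +0 (running 8)
row 2: [8, 8, 0, 0] -> [0, 0, 0, 16]  score +16 (running 24)
row 3: [64, 16, 64, 2] -> [64, 16, 64, 2]  score +0 (running 24)
Board after move:
 0  0  8  8
 0  0  0 16
 0  0  0 16
64 16 64  2

Answer: 24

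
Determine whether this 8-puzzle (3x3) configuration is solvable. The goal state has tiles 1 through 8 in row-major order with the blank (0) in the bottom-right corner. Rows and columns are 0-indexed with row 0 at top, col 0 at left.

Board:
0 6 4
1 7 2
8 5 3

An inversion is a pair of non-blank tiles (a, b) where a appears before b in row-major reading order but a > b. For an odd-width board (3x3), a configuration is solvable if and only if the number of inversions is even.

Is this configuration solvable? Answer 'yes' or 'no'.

Inversions (pairs i<j in row-major order where tile[i] > tile[j] > 0): 14
14 is even, so the puzzle is solvable.

Answer: yes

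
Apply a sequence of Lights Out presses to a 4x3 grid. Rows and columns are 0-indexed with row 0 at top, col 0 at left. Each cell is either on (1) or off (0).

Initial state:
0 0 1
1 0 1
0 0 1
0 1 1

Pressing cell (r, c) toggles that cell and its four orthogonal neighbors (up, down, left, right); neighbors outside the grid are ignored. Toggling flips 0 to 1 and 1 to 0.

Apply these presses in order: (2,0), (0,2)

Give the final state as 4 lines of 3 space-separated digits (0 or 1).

Answer: 0 1 0
0 0 0
1 1 1
1 1 1

Derivation:
After press 1 at (2,0):
0 0 1
0 0 1
1 1 1
1 1 1

After press 2 at (0,2):
0 1 0
0 0 0
1 1 1
1 1 1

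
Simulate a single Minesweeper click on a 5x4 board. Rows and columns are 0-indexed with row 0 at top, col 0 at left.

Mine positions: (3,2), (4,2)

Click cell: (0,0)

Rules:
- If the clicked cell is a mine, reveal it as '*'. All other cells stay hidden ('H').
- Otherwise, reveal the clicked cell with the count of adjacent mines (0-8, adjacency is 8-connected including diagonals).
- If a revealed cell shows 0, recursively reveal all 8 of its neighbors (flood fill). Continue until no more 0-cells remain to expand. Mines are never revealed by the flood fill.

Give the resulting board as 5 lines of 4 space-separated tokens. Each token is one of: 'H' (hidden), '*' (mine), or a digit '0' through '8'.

0 0 0 0
0 0 0 0
0 1 1 1
0 2 H H
0 2 H H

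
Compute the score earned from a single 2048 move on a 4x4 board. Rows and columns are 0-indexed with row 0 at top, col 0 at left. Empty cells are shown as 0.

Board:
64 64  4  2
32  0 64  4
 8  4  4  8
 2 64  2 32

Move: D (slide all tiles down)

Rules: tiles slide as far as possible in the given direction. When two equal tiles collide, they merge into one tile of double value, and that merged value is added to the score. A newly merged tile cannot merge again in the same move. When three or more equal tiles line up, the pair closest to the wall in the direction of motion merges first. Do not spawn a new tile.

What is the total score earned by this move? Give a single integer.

Answer: 0

Derivation:
Slide down:
col 0: [64, 32, 8, 2] -> [64, 32, 8, 2]  score +0 (running 0)
col 1: [64, 0, 4, 64] -> [0, 64, 4, 64]  score +0 (running 0)
col 2: [4, 64, 4, 2] -> [4, 64, 4, 2]  score +0 (running 0)
col 3: [2, 4, 8, 32] -> [2, 4, 8, 32]  score +0 (running 0)
Board after move:
64  0  4  2
32 64 64  4
 8  4  4  8
 2 64  2 32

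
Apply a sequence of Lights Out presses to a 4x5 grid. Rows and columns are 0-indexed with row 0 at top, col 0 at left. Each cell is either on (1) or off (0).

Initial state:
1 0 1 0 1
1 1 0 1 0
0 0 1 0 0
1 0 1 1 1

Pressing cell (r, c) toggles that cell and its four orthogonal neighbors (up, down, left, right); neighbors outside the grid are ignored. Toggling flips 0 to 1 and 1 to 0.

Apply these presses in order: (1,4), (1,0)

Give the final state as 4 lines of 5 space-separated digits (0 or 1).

After press 1 at (1,4):
1 0 1 0 0
1 1 0 0 1
0 0 1 0 1
1 0 1 1 1

After press 2 at (1,0):
0 0 1 0 0
0 0 0 0 1
1 0 1 0 1
1 0 1 1 1

Answer: 0 0 1 0 0
0 0 0 0 1
1 0 1 0 1
1 0 1 1 1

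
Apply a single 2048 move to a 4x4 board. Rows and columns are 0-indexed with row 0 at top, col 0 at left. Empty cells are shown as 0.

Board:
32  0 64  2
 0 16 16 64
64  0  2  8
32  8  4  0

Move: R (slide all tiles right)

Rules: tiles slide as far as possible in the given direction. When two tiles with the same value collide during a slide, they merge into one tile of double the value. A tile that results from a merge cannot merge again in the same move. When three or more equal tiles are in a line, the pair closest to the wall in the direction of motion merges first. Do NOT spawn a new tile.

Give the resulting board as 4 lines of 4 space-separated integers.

Slide right:
row 0: [32, 0, 64, 2] -> [0, 32, 64, 2]
row 1: [0, 16, 16, 64] -> [0, 0, 32, 64]
row 2: [64, 0, 2, 8] -> [0, 64, 2, 8]
row 3: [32, 8, 4, 0] -> [0, 32, 8, 4]

Answer:  0 32 64  2
 0  0 32 64
 0 64  2  8
 0 32  8  4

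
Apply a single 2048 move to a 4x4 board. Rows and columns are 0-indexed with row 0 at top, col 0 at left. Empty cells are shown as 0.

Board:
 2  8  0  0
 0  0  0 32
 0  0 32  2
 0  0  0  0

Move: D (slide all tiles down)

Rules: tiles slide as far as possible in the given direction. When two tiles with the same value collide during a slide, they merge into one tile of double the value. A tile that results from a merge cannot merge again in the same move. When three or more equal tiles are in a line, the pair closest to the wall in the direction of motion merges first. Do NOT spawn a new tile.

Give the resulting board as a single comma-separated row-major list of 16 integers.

Slide down:
col 0: [2, 0, 0, 0] -> [0, 0, 0, 2]
col 1: [8, 0, 0, 0] -> [0, 0, 0, 8]
col 2: [0, 0, 32, 0] -> [0, 0, 0, 32]
col 3: [0, 32, 2, 0] -> [0, 0, 32, 2]

Answer: 0, 0, 0, 0, 0, 0, 0, 0, 0, 0, 0, 32, 2, 8, 32, 2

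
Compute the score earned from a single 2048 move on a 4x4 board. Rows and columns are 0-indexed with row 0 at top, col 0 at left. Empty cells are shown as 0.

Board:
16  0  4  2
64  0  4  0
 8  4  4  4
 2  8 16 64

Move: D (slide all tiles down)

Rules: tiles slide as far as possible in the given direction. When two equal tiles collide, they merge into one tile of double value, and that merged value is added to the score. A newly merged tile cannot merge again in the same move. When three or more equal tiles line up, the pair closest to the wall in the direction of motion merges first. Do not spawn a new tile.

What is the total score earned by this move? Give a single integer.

Answer: 8

Derivation:
Slide down:
col 0: [16, 64, 8, 2] -> [16, 64, 8, 2]  score +0 (running 0)
col 1: [0, 0, 4, 8] -> [0, 0, 4, 8]  score +0 (running 0)
col 2: [4, 4, 4, 16] -> [0, 4, 8, 16]  score +8 (running 8)
col 3: [2, 0, 4, 64] -> [0, 2, 4, 64]  score +0 (running 8)
Board after move:
16  0  0  0
64  0  4  2
 8  4  8  4
 2  8 16 64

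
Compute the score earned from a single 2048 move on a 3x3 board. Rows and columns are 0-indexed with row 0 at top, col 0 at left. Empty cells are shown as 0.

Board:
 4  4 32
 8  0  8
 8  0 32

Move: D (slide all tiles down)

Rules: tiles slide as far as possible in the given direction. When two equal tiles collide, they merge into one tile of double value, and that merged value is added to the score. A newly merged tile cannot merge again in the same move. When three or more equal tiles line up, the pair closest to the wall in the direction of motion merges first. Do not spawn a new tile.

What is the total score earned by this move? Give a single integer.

Slide down:
col 0: [4, 8, 8] -> [0, 4, 16]  score +16 (running 16)
col 1: [4, 0, 0] -> [0, 0, 4]  score +0 (running 16)
col 2: [32, 8, 32] -> [32, 8, 32]  score +0 (running 16)
Board after move:
 0  0 32
 4  0  8
16  4 32

Answer: 16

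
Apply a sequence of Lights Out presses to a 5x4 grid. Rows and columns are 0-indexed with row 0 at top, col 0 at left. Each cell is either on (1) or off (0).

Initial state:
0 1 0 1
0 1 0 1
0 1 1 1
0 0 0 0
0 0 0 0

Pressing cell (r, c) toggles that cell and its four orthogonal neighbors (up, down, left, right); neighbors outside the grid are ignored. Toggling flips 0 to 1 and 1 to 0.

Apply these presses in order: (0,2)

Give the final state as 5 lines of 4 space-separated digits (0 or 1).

Answer: 0 0 1 0
0 1 1 1
0 1 1 1
0 0 0 0
0 0 0 0

Derivation:
After press 1 at (0,2):
0 0 1 0
0 1 1 1
0 1 1 1
0 0 0 0
0 0 0 0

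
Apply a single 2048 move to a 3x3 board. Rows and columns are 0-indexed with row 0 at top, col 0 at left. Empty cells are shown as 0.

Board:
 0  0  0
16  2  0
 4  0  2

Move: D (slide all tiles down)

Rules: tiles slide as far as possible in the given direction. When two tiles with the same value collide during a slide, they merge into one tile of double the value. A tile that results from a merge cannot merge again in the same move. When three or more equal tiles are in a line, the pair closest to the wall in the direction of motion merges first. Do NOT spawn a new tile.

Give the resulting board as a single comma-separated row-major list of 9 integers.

Answer: 0, 0, 0, 16, 0, 0, 4, 2, 2

Derivation:
Slide down:
col 0: [0, 16, 4] -> [0, 16, 4]
col 1: [0, 2, 0] -> [0, 0, 2]
col 2: [0, 0, 2] -> [0, 0, 2]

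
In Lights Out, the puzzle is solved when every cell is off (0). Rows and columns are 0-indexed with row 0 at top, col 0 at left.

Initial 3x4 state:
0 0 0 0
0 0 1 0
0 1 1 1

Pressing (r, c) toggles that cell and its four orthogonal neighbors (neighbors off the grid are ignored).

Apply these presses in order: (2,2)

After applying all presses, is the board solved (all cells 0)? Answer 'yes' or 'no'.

Answer: yes

Derivation:
After press 1 at (2,2):
0 0 0 0
0 0 0 0
0 0 0 0

Lights still on: 0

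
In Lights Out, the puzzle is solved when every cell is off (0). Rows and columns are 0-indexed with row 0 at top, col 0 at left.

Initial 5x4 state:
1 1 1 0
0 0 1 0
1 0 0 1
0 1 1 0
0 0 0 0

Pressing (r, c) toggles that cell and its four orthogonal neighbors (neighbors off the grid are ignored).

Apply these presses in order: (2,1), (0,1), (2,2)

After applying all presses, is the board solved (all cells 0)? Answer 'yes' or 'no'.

Answer: yes

Derivation:
After press 1 at (2,1):
1 1 1 0
0 1 1 0
0 1 1 1
0 0 1 0
0 0 0 0

After press 2 at (0,1):
0 0 0 0
0 0 1 0
0 1 1 1
0 0 1 0
0 0 0 0

After press 3 at (2,2):
0 0 0 0
0 0 0 0
0 0 0 0
0 0 0 0
0 0 0 0

Lights still on: 0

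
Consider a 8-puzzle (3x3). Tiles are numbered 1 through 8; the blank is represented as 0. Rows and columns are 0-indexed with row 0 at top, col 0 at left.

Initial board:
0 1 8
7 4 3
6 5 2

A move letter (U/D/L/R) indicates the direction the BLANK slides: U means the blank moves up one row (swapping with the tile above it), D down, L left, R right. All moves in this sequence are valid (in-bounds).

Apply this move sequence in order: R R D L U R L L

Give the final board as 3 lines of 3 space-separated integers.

Answer: 0 1 3
7 8 4
6 5 2

Derivation:
After move 1 (R):
1 0 8
7 4 3
6 5 2

After move 2 (R):
1 8 0
7 4 3
6 5 2

After move 3 (D):
1 8 3
7 4 0
6 5 2

After move 4 (L):
1 8 3
7 0 4
6 5 2

After move 5 (U):
1 0 3
7 8 4
6 5 2

After move 6 (R):
1 3 0
7 8 4
6 5 2

After move 7 (L):
1 0 3
7 8 4
6 5 2

After move 8 (L):
0 1 3
7 8 4
6 5 2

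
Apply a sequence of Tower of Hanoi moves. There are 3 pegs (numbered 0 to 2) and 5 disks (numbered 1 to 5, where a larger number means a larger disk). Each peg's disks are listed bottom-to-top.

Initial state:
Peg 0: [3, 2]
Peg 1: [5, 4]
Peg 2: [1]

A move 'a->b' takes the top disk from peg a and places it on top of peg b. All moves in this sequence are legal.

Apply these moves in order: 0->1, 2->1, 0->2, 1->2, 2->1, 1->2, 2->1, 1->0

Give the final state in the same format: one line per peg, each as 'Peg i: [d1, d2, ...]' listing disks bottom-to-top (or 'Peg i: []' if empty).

Answer: Peg 0: [1]
Peg 1: [5, 4, 2]
Peg 2: [3]

Derivation:
After move 1 (0->1):
Peg 0: [3]
Peg 1: [5, 4, 2]
Peg 2: [1]

After move 2 (2->1):
Peg 0: [3]
Peg 1: [5, 4, 2, 1]
Peg 2: []

After move 3 (0->2):
Peg 0: []
Peg 1: [5, 4, 2, 1]
Peg 2: [3]

After move 4 (1->2):
Peg 0: []
Peg 1: [5, 4, 2]
Peg 2: [3, 1]

After move 5 (2->1):
Peg 0: []
Peg 1: [5, 4, 2, 1]
Peg 2: [3]

After move 6 (1->2):
Peg 0: []
Peg 1: [5, 4, 2]
Peg 2: [3, 1]

After move 7 (2->1):
Peg 0: []
Peg 1: [5, 4, 2, 1]
Peg 2: [3]

After move 8 (1->0):
Peg 0: [1]
Peg 1: [5, 4, 2]
Peg 2: [3]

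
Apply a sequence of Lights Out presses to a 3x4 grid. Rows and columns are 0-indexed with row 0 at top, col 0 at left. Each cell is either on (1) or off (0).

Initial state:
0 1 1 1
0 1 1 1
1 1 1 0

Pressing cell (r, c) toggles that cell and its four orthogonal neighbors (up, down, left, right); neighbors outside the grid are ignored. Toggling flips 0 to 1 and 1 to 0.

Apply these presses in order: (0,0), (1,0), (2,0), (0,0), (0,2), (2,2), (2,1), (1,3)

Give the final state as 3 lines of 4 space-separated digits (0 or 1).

After press 1 at (0,0):
1 0 1 1
1 1 1 1
1 1 1 0

After press 2 at (1,0):
0 0 1 1
0 0 1 1
0 1 1 0

After press 3 at (2,0):
0 0 1 1
1 0 1 1
1 0 1 0

After press 4 at (0,0):
1 1 1 1
0 0 1 1
1 0 1 0

After press 5 at (0,2):
1 0 0 0
0 0 0 1
1 0 1 0

After press 6 at (2,2):
1 0 0 0
0 0 1 1
1 1 0 1

After press 7 at (2,1):
1 0 0 0
0 1 1 1
0 0 1 1

After press 8 at (1,3):
1 0 0 1
0 1 0 0
0 0 1 0

Answer: 1 0 0 1
0 1 0 0
0 0 1 0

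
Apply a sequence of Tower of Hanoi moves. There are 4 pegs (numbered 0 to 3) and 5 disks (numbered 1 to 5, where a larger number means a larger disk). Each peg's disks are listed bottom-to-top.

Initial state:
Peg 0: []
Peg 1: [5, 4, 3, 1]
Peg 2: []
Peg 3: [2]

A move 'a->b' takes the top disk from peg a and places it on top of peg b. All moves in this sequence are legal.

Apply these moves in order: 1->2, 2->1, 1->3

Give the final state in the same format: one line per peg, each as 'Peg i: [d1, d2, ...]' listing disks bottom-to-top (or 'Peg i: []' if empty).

After move 1 (1->2):
Peg 0: []
Peg 1: [5, 4, 3]
Peg 2: [1]
Peg 3: [2]

After move 2 (2->1):
Peg 0: []
Peg 1: [5, 4, 3, 1]
Peg 2: []
Peg 3: [2]

After move 3 (1->3):
Peg 0: []
Peg 1: [5, 4, 3]
Peg 2: []
Peg 3: [2, 1]

Answer: Peg 0: []
Peg 1: [5, 4, 3]
Peg 2: []
Peg 3: [2, 1]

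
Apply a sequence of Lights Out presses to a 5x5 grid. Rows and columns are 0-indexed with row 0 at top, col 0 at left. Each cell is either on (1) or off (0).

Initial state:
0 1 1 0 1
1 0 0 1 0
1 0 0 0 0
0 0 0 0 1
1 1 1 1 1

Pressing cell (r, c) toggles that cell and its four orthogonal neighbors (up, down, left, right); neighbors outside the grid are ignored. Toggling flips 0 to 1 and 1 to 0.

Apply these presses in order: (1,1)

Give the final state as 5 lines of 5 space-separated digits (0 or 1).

After press 1 at (1,1):
0 0 1 0 1
0 1 1 1 0
1 1 0 0 0
0 0 0 0 1
1 1 1 1 1

Answer: 0 0 1 0 1
0 1 1 1 0
1 1 0 0 0
0 0 0 0 1
1 1 1 1 1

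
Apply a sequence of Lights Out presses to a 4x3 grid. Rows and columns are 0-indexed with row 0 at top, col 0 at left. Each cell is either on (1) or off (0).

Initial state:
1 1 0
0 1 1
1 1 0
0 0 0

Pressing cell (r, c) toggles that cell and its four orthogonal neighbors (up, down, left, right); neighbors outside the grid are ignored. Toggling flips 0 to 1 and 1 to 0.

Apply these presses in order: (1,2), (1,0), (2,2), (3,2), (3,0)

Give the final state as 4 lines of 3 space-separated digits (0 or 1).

After press 1 at (1,2):
1 1 1
0 0 0
1 1 1
0 0 0

After press 2 at (1,0):
0 1 1
1 1 0
0 1 1
0 0 0

After press 3 at (2,2):
0 1 1
1 1 1
0 0 0
0 0 1

After press 4 at (3,2):
0 1 1
1 1 1
0 0 1
0 1 0

After press 5 at (3,0):
0 1 1
1 1 1
1 0 1
1 0 0

Answer: 0 1 1
1 1 1
1 0 1
1 0 0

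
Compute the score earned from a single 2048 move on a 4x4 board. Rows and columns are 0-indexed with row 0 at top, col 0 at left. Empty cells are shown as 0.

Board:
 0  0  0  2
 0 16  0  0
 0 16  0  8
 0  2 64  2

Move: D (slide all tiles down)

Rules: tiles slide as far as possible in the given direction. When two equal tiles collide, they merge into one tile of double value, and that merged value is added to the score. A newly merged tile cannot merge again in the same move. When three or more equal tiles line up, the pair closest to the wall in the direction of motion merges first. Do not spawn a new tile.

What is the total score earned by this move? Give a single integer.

Slide down:
col 0: [0, 0, 0, 0] -> [0, 0, 0, 0]  score +0 (running 0)
col 1: [0, 16, 16, 2] -> [0, 0, 32, 2]  score +32 (running 32)
col 2: [0, 0, 0, 64] -> [0, 0, 0, 64]  score +0 (running 32)
col 3: [2, 0, 8, 2] -> [0, 2, 8, 2]  score +0 (running 32)
Board after move:
 0  0  0  0
 0  0  0  2
 0 32  0  8
 0  2 64  2

Answer: 32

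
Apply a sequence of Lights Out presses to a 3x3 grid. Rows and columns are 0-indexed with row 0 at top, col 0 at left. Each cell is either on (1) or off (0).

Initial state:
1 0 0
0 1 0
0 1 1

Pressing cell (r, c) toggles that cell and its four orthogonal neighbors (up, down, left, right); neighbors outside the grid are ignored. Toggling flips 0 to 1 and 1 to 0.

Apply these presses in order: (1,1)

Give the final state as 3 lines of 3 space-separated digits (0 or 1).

Answer: 1 1 0
1 0 1
0 0 1

Derivation:
After press 1 at (1,1):
1 1 0
1 0 1
0 0 1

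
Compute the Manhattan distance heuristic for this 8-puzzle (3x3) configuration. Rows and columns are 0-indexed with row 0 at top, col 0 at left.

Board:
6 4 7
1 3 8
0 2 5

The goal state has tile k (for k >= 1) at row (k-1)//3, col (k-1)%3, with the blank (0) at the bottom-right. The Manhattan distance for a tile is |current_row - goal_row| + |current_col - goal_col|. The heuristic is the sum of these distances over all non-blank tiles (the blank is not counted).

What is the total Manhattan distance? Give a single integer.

Tile 6: at (0,0), goal (1,2), distance |0-1|+|0-2| = 3
Tile 4: at (0,1), goal (1,0), distance |0-1|+|1-0| = 2
Tile 7: at (0,2), goal (2,0), distance |0-2|+|2-0| = 4
Tile 1: at (1,0), goal (0,0), distance |1-0|+|0-0| = 1
Tile 3: at (1,1), goal (0,2), distance |1-0|+|1-2| = 2
Tile 8: at (1,2), goal (2,1), distance |1-2|+|2-1| = 2
Tile 2: at (2,1), goal (0,1), distance |2-0|+|1-1| = 2
Tile 5: at (2,2), goal (1,1), distance |2-1|+|2-1| = 2
Sum: 3 + 2 + 4 + 1 + 2 + 2 + 2 + 2 = 18

Answer: 18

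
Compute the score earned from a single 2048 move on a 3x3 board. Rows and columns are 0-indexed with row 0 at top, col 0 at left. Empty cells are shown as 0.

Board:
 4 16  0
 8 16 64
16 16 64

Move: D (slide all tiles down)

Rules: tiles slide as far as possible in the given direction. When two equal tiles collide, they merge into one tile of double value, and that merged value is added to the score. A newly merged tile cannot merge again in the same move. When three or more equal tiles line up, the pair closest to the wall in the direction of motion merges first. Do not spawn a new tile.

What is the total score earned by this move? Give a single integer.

Slide down:
col 0: [4, 8, 16] -> [4, 8, 16]  score +0 (running 0)
col 1: [16, 16, 16] -> [0, 16, 32]  score +32 (running 32)
col 2: [0, 64, 64] -> [0, 0, 128]  score +128 (running 160)
Board after move:
  4   0   0
  8  16   0
 16  32 128

Answer: 160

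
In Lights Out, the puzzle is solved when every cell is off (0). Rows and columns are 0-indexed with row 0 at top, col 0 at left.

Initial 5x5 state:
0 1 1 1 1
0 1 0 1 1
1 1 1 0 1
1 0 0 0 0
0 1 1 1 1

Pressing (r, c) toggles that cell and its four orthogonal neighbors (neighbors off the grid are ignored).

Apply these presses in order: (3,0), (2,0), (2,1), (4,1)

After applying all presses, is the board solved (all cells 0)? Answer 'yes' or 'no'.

After press 1 at (3,0):
0 1 1 1 1
0 1 0 1 1
0 1 1 0 1
0 1 0 0 0
1 1 1 1 1

After press 2 at (2,0):
0 1 1 1 1
1 1 0 1 1
1 0 1 0 1
1 1 0 0 0
1 1 1 1 1

After press 3 at (2,1):
0 1 1 1 1
1 0 0 1 1
0 1 0 0 1
1 0 0 0 0
1 1 1 1 1

After press 4 at (4,1):
0 1 1 1 1
1 0 0 1 1
0 1 0 0 1
1 1 0 0 0
0 0 0 1 1

Lights still on: 13

Answer: no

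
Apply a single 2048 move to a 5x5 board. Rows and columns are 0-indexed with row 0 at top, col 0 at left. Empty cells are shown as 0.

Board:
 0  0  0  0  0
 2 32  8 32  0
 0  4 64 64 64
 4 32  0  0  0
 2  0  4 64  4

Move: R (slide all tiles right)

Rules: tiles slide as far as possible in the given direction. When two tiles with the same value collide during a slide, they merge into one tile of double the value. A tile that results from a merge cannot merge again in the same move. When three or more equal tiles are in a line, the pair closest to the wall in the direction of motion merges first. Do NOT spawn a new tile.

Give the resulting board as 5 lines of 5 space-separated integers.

Answer:   0   0   0   0   0
  0   2  32   8  32
  0   0   4  64 128
  0   0   0   4  32
  0   2   4  64   4

Derivation:
Slide right:
row 0: [0, 0, 0, 0, 0] -> [0, 0, 0, 0, 0]
row 1: [2, 32, 8, 32, 0] -> [0, 2, 32, 8, 32]
row 2: [0, 4, 64, 64, 64] -> [0, 0, 4, 64, 128]
row 3: [4, 32, 0, 0, 0] -> [0, 0, 0, 4, 32]
row 4: [2, 0, 4, 64, 4] -> [0, 2, 4, 64, 4]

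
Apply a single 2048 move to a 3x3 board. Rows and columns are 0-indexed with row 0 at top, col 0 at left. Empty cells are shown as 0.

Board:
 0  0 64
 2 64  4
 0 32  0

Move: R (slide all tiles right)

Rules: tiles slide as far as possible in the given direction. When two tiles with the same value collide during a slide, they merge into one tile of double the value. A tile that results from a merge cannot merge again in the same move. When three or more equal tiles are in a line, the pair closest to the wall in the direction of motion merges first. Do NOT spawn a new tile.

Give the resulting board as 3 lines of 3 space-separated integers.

Answer:  0  0 64
 2 64  4
 0  0 32

Derivation:
Slide right:
row 0: [0, 0, 64] -> [0, 0, 64]
row 1: [2, 64, 4] -> [2, 64, 4]
row 2: [0, 32, 0] -> [0, 0, 32]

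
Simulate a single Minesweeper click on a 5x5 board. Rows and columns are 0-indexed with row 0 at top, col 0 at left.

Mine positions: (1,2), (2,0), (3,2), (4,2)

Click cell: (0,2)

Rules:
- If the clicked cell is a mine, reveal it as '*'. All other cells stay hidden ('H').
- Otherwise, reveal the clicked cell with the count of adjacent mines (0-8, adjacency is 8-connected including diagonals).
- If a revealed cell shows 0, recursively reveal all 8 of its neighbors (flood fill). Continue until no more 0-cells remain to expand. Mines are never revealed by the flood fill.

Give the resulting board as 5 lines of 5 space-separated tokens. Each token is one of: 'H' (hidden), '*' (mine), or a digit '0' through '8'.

H H 1 H H
H H H H H
H H H H H
H H H H H
H H H H H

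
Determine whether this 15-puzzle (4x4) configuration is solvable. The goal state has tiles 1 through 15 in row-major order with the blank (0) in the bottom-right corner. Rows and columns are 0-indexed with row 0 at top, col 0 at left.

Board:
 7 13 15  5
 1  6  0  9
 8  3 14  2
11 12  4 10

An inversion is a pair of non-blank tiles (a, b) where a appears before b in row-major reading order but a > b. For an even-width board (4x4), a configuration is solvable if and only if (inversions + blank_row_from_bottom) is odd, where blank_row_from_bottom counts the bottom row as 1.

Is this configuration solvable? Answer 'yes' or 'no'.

Answer: no

Derivation:
Inversions: 53
Blank is in row 1 (0-indexed from top), which is row 3 counting from the bottom (bottom = 1).
53 + 3 = 56, which is even, so the puzzle is not solvable.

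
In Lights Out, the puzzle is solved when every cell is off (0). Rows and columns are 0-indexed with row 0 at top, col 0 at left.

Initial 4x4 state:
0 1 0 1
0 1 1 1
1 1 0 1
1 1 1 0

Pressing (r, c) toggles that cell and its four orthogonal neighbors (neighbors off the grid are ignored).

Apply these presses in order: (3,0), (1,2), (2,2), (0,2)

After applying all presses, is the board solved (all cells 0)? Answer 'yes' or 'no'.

Answer: yes

Derivation:
After press 1 at (3,0):
0 1 0 1
0 1 1 1
0 1 0 1
0 0 1 0

After press 2 at (1,2):
0 1 1 1
0 0 0 0
0 1 1 1
0 0 1 0

After press 3 at (2,2):
0 1 1 1
0 0 1 0
0 0 0 0
0 0 0 0

After press 4 at (0,2):
0 0 0 0
0 0 0 0
0 0 0 0
0 0 0 0

Lights still on: 0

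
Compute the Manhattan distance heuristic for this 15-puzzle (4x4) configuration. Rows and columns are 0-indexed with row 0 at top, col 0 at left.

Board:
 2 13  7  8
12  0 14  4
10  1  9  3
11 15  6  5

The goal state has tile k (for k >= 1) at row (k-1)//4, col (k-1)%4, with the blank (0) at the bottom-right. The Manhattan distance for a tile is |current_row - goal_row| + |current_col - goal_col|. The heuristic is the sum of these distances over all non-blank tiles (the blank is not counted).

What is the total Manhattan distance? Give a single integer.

Tile 2: (0,0)->(0,1) = 1
Tile 13: (0,1)->(3,0) = 4
Tile 7: (0,2)->(1,2) = 1
Tile 8: (0,3)->(1,3) = 1
Tile 12: (1,0)->(2,3) = 4
Tile 14: (1,2)->(3,1) = 3
Tile 4: (1,3)->(0,3) = 1
Tile 10: (2,0)->(2,1) = 1
Tile 1: (2,1)->(0,0) = 3
Tile 9: (2,2)->(2,0) = 2
Tile 3: (2,3)->(0,2) = 3
Tile 11: (3,0)->(2,2) = 3
Tile 15: (3,1)->(3,2) = 1
Tile 6: (3,2)->(1,1) = 3
Tile 5: (3,3)->(1,0) = 5
Sum: 1 + 4 + 1 + 1 + 4 + 3 + 1 + 1 + 3 + 2 + 3 + 3 + 1 + 3 + 5 = 36

Answer: 36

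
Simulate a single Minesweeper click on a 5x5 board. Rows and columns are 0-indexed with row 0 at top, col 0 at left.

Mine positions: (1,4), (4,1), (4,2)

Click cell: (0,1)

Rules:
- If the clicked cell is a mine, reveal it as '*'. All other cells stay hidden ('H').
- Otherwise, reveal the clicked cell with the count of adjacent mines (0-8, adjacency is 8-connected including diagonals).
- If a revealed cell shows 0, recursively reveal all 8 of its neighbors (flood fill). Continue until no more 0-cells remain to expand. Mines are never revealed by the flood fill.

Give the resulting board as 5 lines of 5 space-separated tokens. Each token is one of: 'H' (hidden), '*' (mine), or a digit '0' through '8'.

0 0 0 1 H
0 0 0 1 H
0 0 0 1 H
1 2 2 1 H
H H H H H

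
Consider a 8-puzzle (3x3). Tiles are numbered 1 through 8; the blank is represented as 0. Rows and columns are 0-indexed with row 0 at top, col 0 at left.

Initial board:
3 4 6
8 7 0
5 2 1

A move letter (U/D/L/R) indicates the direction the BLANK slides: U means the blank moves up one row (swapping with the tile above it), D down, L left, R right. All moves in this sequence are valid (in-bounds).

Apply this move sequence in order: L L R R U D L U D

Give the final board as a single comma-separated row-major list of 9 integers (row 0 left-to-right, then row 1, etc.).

After move 1 (L):
3 4 6
8 0 7
5 2 1

After move 2 (L):
3 4 6
0 8 7
5 2 1

After move 3 (R):
3 4 6
8 0 7
5 2 1

After move 4 (R):
3 4 6
8 7 0
5 2 1

After move 5 (U):
3 4 0
8 7 6
5 2 1

After move 6 (D):
3 4 6
8 7 0
5 2 1

After move 7 (L):
3 4 6
8 0 7
5 2 1

After move 8 (U):
3 0 6
8 4 7
5 2 1

After move 9 (D):
3 4 6
8 0 7
5 2 1

Answer: 3, 4, 6, 8, 0, 7, 5, 2, 1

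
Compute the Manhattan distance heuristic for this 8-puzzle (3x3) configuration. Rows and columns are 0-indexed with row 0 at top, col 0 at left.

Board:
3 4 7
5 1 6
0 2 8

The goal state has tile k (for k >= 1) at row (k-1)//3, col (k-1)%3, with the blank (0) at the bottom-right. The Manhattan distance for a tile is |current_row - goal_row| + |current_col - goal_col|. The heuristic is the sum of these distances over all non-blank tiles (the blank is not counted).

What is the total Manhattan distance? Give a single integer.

Tile 3: (0,0)->(0,2) = 2
Tile 4: (0,1)->(1,0) = 2
Tile 7: (0,2)->(2,0) = 4
Tile 5: (1,0)->(1,1) = 1
Tile 1: (1,1)->(0,0) = 2
Tile 6: (1,2)->(1,2) = 0
Tile 2: (2,1)->(0,1) = 2
Tile 8: (2,2)->(2,1) = 1
Sum: 2 + 2 + 4 + 1 + 2 + 0 + 2 + 1 = 14

Answer: 14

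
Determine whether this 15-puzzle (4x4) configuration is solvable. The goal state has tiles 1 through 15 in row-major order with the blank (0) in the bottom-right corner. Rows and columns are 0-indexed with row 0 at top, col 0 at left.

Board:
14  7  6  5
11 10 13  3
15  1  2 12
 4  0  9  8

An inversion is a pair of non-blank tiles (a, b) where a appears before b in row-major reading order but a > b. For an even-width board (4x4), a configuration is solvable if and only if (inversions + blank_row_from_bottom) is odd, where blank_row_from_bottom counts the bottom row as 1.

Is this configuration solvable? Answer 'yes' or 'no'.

Inversions: 60
Blank is in row 3 (0-indexed from top), which is row 1 counting from the bottom (bottom = 1).
60 + 1 = 61, which is odd, so the puzzle is solvable.

Answer: yes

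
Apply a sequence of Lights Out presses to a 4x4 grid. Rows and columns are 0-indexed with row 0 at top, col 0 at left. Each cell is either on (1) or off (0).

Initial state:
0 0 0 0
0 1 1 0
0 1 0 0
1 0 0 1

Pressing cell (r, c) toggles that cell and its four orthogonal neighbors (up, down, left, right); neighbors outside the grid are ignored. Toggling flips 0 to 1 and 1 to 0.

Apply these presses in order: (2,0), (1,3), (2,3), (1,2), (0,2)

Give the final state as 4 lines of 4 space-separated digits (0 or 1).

Answer: 0 1 0 0
1 0 0 1
1 0 0 0
0 0 0 0

Derivation:
After press 1 at (2,0):
0 0 0 0
1 1 1 0
1 0 0 0
0 0 0 1

After press 2 at (1,3):
0 0 0 1
1 1 0 1
1 0 0 1
0 0 0 1

After press 3 at (2,3):
0 0 0 1
1 1 0 0
1 0 1 0
0 0 0 0

After press 4 at (1,2):
0 0 1 1
1 0 1 1
1 0 0 0
0 0 0 0

After press 5 at (0,2):
0 1 0 0
1 0 0 1
1 0 0 0
0 0 0 0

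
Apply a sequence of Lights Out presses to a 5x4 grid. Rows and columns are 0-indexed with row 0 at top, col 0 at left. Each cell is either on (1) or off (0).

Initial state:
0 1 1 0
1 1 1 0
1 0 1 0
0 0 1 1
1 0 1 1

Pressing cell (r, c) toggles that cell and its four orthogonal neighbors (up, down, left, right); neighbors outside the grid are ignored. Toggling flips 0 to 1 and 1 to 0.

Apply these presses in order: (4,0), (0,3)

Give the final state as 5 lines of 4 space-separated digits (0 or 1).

After press 1 at (4,0):
0 1 1 0
1 1 1 0
1 0 1 0
1 0 1 1
0 1 1 1

After press 2 at (0,3):
0 1 0 1
1 1 1 1
1 0 1 0
1 0 1 1
0 1 1 1

Answer: 0 1 0 1
1 1 1 1
1 0 1 0
1 0 1 1
0 1 1 1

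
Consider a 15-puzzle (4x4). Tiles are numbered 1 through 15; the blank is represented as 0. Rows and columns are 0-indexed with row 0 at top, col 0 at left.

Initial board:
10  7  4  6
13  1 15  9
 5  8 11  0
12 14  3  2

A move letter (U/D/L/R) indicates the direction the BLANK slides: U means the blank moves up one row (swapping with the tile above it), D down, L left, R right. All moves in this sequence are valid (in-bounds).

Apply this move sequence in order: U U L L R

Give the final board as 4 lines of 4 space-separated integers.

After move 1 (U):
10  7  4  6
13  1 15  0
 5  8 11  9
12 14  3  2

After move 2 (U):
10  7  4  0
13  1 15  6
 5  8 11  9
12 14  3  2

After move 3 (L):
10  7  0  4
13  1 15  6
 5  8 11  9
12 14  3  2

After move 4 (L):
10  0  7  4
13  1 15  6
 5  8 11  9
12 14  3  2

After move 5 (R):
10  7  0  4
13  1 15  6
 5  8 11  9
12 14  3  2

Answer: 10  7  0  4
13  1 15  6
 5  8 11  9
12 14  3  2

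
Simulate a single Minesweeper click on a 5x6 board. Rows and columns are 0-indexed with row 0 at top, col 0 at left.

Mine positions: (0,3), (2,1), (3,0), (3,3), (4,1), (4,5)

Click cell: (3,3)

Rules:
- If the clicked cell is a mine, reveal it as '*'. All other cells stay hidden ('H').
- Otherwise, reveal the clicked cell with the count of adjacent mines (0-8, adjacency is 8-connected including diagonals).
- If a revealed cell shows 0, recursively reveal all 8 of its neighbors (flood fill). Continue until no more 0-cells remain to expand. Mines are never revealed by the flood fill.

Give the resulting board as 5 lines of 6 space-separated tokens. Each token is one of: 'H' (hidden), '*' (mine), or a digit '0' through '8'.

H H H H H H
H H H H H H
H H H H H H
H H H * H H
H H H H H H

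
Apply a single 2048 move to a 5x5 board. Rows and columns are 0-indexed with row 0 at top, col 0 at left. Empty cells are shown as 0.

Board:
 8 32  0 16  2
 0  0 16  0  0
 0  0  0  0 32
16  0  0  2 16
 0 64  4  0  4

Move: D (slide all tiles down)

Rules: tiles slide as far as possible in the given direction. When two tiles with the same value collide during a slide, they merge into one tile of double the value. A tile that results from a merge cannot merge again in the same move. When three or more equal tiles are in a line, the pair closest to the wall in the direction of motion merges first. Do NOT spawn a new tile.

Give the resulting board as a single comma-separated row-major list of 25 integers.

Slide down:
col 0: [8, 0, 0, 16, 0] -> [0, 0, 0, 8, 16]
col 1: [32, 0, 0, 0, 64] -> [0, 0, 0, 32, 64]
col 2: [0, 16, 0, 0, 4] -> [0, 0, 0, 16, 4]
col 3: [16, 0, 0, 2, 0] -> [0, 0, 0, 16, 2]
col 4: [2, 0, 32, 16, 4] -> [0, 2, 32, 16, 4]

Answer: 0, 0, 0, 0, 0, 0, 0, 0, 0, 2, 0, 0, 0, 0, 32, 8, 32, 16, 16, 16, 16, 64, 4, 2, 4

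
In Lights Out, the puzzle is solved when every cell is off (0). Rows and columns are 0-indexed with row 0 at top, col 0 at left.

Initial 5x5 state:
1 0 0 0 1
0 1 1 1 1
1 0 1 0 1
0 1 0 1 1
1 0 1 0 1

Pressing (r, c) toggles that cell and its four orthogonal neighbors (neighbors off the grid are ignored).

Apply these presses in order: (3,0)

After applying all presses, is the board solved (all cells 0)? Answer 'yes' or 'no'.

After press 1 at (3,0):
1 0 0 0 1
0 1 1 1 1
0 0 1 0 1
1 0 0 1 1
0 0 1 0 1

Lights still on: 13

Answer: no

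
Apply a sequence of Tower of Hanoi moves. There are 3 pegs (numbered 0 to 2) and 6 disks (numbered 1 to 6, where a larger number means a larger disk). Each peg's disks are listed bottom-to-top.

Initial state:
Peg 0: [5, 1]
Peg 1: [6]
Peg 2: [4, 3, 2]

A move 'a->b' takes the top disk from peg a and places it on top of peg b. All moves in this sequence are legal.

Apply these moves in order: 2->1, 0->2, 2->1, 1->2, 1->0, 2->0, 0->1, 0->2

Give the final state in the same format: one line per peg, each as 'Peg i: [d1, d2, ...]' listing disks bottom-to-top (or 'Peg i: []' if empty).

Answer: Peg 0: [5]
Peg 1: [6, 1]
Peg 2: [4, 3, 2]

Derivation:
After move 1 (2->1):
Peg 0: [5, 1]
Peg 1: [6, 2]
Peg 2: [4, 3]

After move 2 (0->2):
Peg 0: [5]
Peg 1: [6, 2]
Peg 2: [4, 3, 1]

After move 3 (2->1):
Peg 0: [5]
Peg 1: [6, 2, 1]
Peg 2: [4, 3]

After move 4 (1->2):
Peg 0: [5]
Peg 1: [6, 2]
Peg 2: [4, 3, 1]

After move 5 (1->0):
Peg 0: [5, 2]
Peg 1: [6]
Peg 2: [4, 3, 1]

After move 6 (2->0):
Peg 0: [5, 2, 1]
Peg 1: [6]
Peg 2: [4, 3]

After move 7 (0->1):
Peg 0: [5, 2]
Peg 1: [6, 1]
Peg 2: [4, 3]

After move 8 (0->2):
Peg 0: [5]
Peg 1: [6, 1]
Peg 2: [4, 3, 2]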